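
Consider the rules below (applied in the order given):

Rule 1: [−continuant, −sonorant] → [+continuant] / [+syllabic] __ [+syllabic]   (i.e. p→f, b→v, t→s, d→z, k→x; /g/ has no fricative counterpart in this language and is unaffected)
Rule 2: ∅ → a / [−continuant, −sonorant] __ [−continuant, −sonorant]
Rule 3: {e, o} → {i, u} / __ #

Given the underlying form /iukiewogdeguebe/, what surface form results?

iuxiewogadeguevi

Rule 1 (intervocalic spirantization): /k/ is a stop between vowels /u/ and /i/, so it spirantizes to the fricative [x]. /b/ is a stop between vowels /e/ and /e/, so it spirantizes to the fricative [v]. /iukiewogdeguebe/ → iuxiewogdegueve.
Rule 2 (stop-cluster a-epenthesis): /g/ and /d/ form a stop–stop cluster, so [a] is inserted between them. /iuxiewogdegueve/ → iuxiewogadegueve.
Rule 3 (final vowel raising): /e/ is a mid vowel in word-final position, so it raises to [i]. /iuxiewogadegueve/ → iuxiewogadeguevi.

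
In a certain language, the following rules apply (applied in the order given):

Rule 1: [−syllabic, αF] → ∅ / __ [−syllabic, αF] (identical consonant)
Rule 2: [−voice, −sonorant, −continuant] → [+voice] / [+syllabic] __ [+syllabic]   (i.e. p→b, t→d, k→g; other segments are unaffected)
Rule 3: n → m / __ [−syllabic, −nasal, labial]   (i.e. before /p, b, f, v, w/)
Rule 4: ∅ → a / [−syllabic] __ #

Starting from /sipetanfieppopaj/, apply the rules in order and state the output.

sibedamfiebobaja

Rule 1 (degemination): /pp/ is a geminate; the first /p/ deletes. /sipetanfieppopaj/ → sipetanfiepopaj.
Rule 2 (intervocalic voicing): /p/ is a voiceless stop between vowels /i/ and /e/, so it voices to [b]. /t/ is a voiceless stop between vowels /e/ and /a/, so it voices to [d]. /p/ is a voiceless stop between vowels /e/ and /o/, so it voices to [b]. /p/ is a voiceless stop between vowels /o/ and /a/, so it voices to [b]. /sipetanfiepopaj/ → sibedanfiebobaj.
Rule 3 (nasal place assimilation): /n/ precedes the labial consonant /f/, so it assimilates in place to [m]. /sibedanfiebobaj/ → sibedamfiebobaj.
Rule 4 (final a-epenthesis): the form ends in the consonant /j/, so [a] is inserted word-finally. /sibedamfiebobaj/ → sibedamfiebobaja.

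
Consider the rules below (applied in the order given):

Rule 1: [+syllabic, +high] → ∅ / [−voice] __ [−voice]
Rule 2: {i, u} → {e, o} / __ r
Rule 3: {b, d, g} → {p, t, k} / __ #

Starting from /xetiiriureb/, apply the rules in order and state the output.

Rule 1 (high vowel syncope): no segment meets the environment; /xetiiriureb/ is unchanged.
Rule 2 (pre-rhotic lowering): /i/ is a high vowel immediately before /r/, so it lowers to [e]. /u/ is a high vowel immediately before /r/, so it lowers to [o]. /xetiiriureb/ → xetierioreb.
Rule 3 (final devoicing): /b/ is a voiced stop in word-final position, so it devoices to [p]. /xetierioreb/ → xetieriorep.

xetieriorep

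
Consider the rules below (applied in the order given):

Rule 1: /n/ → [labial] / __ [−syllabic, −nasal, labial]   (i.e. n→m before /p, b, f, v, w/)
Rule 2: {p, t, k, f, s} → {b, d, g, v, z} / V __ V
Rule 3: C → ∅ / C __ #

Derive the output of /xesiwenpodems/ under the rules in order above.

xeziwempodem

Rule 1 (nasal place assimilation): /n/ precedes the labial consonant /p/, so it assimilates in place to [m]. /xesiwenpodems/ → xesiwempodems.
Rule 2 (intervocalic voicing): /s/ is a voiceless obstruent between vowels /e/ and /i/, so it voices to [z]. /xesiwempodems/ → xeziwempodems.
Rule 3 (final cluster simplification): /s/ is the second consonant of a word-final cluster /ms/, so it deletes. /xeziwempodems/ → xeziwempodem.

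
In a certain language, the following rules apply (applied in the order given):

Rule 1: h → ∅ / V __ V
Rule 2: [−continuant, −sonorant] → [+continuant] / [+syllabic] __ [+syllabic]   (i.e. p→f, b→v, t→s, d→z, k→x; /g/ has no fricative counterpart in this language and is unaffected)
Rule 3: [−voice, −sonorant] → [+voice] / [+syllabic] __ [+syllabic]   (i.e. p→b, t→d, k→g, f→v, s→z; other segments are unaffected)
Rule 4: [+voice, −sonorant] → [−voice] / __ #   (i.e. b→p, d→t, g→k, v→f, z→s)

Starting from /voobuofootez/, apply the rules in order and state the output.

voovuovoozes

Rule 1 (intervocalic h-deletion): no segment meets the environment; /voobuofootez/ is unchanged.
Rule 2 (intervocalic spirantization): /b/ is a stop between vowels /o/ and /u/, so it spirantizes to the fricative [v]. /t/ is a stop between vowels /o/ and /e/, so it spirantizes to the fricative [s]. /voobuofootez/ → voovuofoosez.
Rule 3 (intervocalic voicing): /f/ is a voiceless obstruent between vowels /o/ and /o/, so it voices to [v]. /s/ is a voiceless obstruent between vowels /o/ and /e/, so it voices to [z]. /voovuofoosez/ → voovuovoozez.
Rule 4 (final devoicing): /z/ is a voiced obstruent in word-final position, so it devoices to [s]. /voovuovoozez/ → voovuovoozes.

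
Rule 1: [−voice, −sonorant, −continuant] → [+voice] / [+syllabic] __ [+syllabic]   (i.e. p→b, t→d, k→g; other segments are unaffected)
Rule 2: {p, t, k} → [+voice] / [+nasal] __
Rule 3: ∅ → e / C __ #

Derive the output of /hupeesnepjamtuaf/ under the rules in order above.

Rule 1 (intervocalic voicing): /p/ is a voiceless stop between vowels /u/ and /e/, so it voices to [b]. /hupeesnepjamtuaf/ → hubeesnepjamtuaf.
Rule 2 (post-nasal voicing): /t/ is a voiceless stop immediately after the nasal /m/, so it voices to [d]. /hubeesnepjamtuaf/ → hubeesnepjamduaf.
Rule 3 (final e-epenthesis): the form ends in the consonant /f/, so [e] is inserted word-finally. /hubeesnepjamduaf/ → hubeesnepjamduafe.

hubeesnepjamduafe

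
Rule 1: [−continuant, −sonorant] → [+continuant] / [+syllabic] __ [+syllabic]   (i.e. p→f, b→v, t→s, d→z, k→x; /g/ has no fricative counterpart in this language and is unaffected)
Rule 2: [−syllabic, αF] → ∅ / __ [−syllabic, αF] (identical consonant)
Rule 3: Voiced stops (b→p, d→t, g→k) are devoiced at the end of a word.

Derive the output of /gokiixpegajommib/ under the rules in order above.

goxiixpegajomip

Rule 1 (intervocalic spirantization): /k/ is a stop between vowels /o/ and /i/, so it spirantizes to the fricative [x]. /gokiixpegajommib/ → goxiixpegajommib.
Rule 2 (degemination): /mm/ is a geminate; the first /m/ deletes. /goxiixpegajommib/ → goxiixpegajomib.
Rule 3 (final devoicing): /b/ is a voiced stop in word-final position, so it devoices to [p]. /goxiixpegajomib/ → goxiixpegajomip.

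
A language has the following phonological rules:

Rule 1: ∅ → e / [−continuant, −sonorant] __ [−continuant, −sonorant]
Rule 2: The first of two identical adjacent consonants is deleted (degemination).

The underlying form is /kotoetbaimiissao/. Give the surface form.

kotoetebaimiisao

Rule 1 (stop-cluster e-epenthesis): /t/ and /b/ form a stop–stop cluster, so [e] is inserted between them. /kotoetbaimiissao/ → kotoetebaimiissao.
Rule 2 (degemination): /ss/ is a geminate; the first /s/ deletes. /kotoetebaimiissao/ → kotoetebaimiisao.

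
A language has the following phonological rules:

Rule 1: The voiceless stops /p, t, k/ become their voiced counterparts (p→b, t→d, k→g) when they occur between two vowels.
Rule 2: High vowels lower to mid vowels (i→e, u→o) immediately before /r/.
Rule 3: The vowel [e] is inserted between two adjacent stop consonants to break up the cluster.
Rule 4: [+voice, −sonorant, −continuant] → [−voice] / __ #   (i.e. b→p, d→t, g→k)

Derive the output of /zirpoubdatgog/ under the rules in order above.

Rule 1 (intervocalic voicing): no segment meets the environment; /zirpoubdatgog/ is unchanged.
Rule 2 (pre-rhotic lowering): /i/ is a high vowel immediately before /r/, so it lowers to [e]. /zirpoubdatgog/ → zerpoubdatgog.
Rule 3 (stop-cluster e-epenthesis): /b/ and /d/ form a stop–stop cluster, so [e] is inserted between them. /t/ and /g/ form a stop–stop cluster, so [e] is inserted between them. /zerpoubdatgog/ → zerpoubedategog.
Rule 4 (final devoicing): /g/ is a voiced stop in word-final position, so it devoices to [k]. /zerpoubedategog/ → zerpoubedategok.

zerpoubedategok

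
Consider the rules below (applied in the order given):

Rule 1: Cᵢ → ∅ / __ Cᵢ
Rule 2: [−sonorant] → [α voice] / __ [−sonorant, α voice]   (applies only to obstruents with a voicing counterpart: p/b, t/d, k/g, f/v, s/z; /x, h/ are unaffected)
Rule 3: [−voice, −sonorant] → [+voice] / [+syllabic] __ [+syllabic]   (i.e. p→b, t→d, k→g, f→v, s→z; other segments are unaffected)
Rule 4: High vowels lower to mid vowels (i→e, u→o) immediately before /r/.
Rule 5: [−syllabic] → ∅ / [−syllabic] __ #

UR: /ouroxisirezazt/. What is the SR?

ooroxizerezas

Rule 1 (degemination): no segment meets the environment; /ouroxisirezazt/ is unchanged.
Rule 2 (regressive voicing assimilation): /z/ precedes the voiceless obstruent /t/, so it devoices to [s] by assimilation. /ouroxisirezazt/ → ouroxisirezast.
Rule 3 (intervocalic voicing): /s/ is a voiceless obstruent between vowels /i/ and /i/, so it voices to [z]. /ouroxisirezast/ → ouroxizirezast.
Rule 4 (pre-rhotic lowering): /u/ is a high vowel immediately before /r/, so it lowers to [o]. /i/ is a high vowel immediately before /r/, so it lowers to [e]. /ouroxizirezast/ → ooroxizerezast.
Rule 5 (final cluster simplification): /t/ is the second consonant of a word-final cluster /st/, so it deletes. /ooroxizerezast/ → ooroxizerezas.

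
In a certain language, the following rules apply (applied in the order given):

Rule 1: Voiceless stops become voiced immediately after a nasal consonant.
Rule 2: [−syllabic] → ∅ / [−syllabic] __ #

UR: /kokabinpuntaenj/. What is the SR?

Rule 1 (post-nasal voicing): /p/ is a voiceless stop immediately after the nasal /n/, so it voices to [b]. /t/ is a voiceless stop immediately after the nasal /n/, so it voices to [d]. /kokabinpuntaenj/ → kokabinbundaenj.
Rule 2 (final cluster simplification): /j/ is the second consonant of a word-final cluster /nj/, so it deletes. /kokabinbundaenj/ → kokabinbundaen.

kokabinbundaen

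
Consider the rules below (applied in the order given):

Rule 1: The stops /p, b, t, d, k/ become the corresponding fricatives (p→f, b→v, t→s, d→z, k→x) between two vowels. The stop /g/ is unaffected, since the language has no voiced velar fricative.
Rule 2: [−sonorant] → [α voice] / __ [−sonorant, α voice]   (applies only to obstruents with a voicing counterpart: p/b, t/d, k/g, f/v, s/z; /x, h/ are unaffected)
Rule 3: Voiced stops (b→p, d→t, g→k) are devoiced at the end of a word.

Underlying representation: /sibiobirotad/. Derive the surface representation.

Rule 1 (intervocalic spirantization): /b/ is a stop between vowels /i/ and /i/, so it spirantizes to the fricative [v]. /b/ is a stop between vowels /o/ and /i/, so it spirantizes to the fricative [v]. /t/ is a stop between vowels /o/ and /a/, so it spirantizes to the fricative [s]. /sibiobirotad/ → siviovirosad.
Rule 2 (regressive voicing assimilation): no segment meets the environment; /siviovirosad/ is unchanged.
Rule 3 (final devoicing): /d/ is a voiced stop in word-final position, so it devoices to [t]. /siviovirosad/ → siviovirosat.

siviovirosat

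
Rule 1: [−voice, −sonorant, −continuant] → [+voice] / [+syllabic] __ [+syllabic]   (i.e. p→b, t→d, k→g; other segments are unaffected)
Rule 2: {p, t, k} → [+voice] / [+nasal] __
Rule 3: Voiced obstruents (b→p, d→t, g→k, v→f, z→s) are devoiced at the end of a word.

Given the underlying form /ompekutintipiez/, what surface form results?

ombegudindibies

Rule 1 (intervocalic voicing): /k/ is a voiceless stop between vowels /e/ and /u/, so it voices to [g]. /t/ is a voiceless stop between vowels /u/ and /i/, so it voices to [d]. /p/ is a voiceless stop between vowels /i/ and /i/, so it voices to [b]. /ompekutintipiez/ → ompegudintibiez.
Rule 2 (post-nasal voicing): /p/ is a voiceless stop immediately after the nasal /m/, so it voices to [b]. /t/ is a voiceless stop immediately after the nasal /n/, so it voices to [d]. /ompegudintibiez/ → ombegudindibiez.
Rule 3 (final devoicing): /z/ is a voiced obstruent in word-final position, so it devoices to [s]. /ombegudindibiez/ → ombegudindibies.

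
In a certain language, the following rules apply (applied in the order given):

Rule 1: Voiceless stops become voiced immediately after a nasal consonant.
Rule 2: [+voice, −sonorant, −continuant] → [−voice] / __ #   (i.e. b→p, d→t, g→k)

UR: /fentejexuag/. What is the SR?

Rule 1 (post-nasal voicing): /t/ is a voiceless stop immediately after the nasal /n/, so it voices to [d]. /fentejexuag/ → fendejexuag.
Rule 2 (final devoicing): /g/ is a voiced stop in word-final position, so it devoices to [k]. /fendejexuag/ → fendejexuak.

fendejexuak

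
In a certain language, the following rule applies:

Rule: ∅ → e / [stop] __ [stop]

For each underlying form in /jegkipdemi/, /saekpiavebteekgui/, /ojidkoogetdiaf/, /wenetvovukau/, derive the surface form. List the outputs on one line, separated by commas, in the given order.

/jegkipdemi/: /g/ and /k/ form a stop–stop cluster, so [e] is inserted between them. /p/ and /d/ form a stop–stop cluster, so [e] is inserted between them. → [jegekipedemi].
/saekpiavebteekgui/: /k/ and /p/ form a stop–stop cluster, so [e] is inserted between them. /b/ and /t/ form a stop–stop cluster, so [e] is inserted between them. /k/ and /g/ form a stop–stop cluster, so [e] is inserted between them. → [saekepiavebeteekegui].
/ojidkoogetdiaf/: /d/ and /k/ form a stop–stop cluster, so [e] is inserted between them. /t/ and /d/ form a stop–stop cluster, so [e] is inserted between them. → [ojidekoogetediaf].
/wenetvovukau/: the rule's environment is not met; surfaces unchanged as [wenetvovukau].

jegekipedemi, saekepiavebeteekegui, ojidekoogetediaf, wenetvovukau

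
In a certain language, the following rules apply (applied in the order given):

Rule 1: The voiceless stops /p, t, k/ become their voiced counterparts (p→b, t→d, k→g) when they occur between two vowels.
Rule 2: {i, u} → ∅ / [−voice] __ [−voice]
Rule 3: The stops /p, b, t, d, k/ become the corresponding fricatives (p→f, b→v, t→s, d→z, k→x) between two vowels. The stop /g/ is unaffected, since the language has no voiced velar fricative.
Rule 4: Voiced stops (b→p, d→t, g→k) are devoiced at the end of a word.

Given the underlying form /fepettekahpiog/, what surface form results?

fevettegahpiok

Rule 1 (intervocalic voicing): /p/ is a voiceless stop between vowels /e/ and /e/, so it voices to [b]. /k/ is a voiceless stop between vowels /e/ and /a/, so it voices to [g]. /fepettekahpiog/ → febettegahpiog.
Rule 2 (high vowel syncope): no segment meets the environment; /febettegahpiog/ is unchanged.
Rule 3 (intervocalic spirantization): /b/ is a stop between vowels /e/ and /e/, so it spirantizes to the fricative [v]. /febettegahpiog/ → fevettegahpiog.
Rule 4 (final devoicing): /g/ is a voiced stop in word-final position, so it devoices to [k]. /fevettegahpiog/ → fevettegahpiok.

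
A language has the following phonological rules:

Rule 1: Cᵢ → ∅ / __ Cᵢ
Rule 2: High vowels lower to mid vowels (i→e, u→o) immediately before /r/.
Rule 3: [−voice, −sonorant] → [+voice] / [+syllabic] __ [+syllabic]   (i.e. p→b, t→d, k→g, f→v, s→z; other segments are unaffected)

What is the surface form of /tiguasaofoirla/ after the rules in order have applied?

Rule 1 (degemination): no segment meets the environment; /tiguasaofoirla/ is unchanged.
Rule 2 (pre-rhotic lowering): /i/ is a high vowel immediately before /r/, so it lowers to [e]. /tiguasaofoirla/ → tiguasaofoerla.
Rule 3 (intervocalic voicing): /s/ is a voiceless obstruent between vowels /a/ and /a/, so it voices to [z]. /f/ is a voiceless obstruent between vowels /o/ and /o/, so it voices to [v]. /tiguasaofoerla/ → tiguazaovoerla.

tiguazaovoerla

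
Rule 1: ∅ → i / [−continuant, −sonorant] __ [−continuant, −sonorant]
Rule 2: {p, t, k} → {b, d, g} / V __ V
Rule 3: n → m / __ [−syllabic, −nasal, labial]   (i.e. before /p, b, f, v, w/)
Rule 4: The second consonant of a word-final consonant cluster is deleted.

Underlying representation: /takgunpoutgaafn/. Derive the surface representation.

Rule 1 (stop-cluster i-epenthesis): /k/ and /g/ form a stop–stop cluster, so [i] is inserted between them. /t/ and /g/ form a stop–stop cluster, so [i] is inserted between them. /takgunpoutgaafn/ → takigunpoutigaafn.
Rule 2 (intervocalic voicing): /k/ is a voiceless stop between vowels /a/ and /i/, so it voices to [g]. /t/ is a voiceless stop between vowels /u/ and /i/, so it voices to [d]. /takigunpoutigaafn/ → tagigunpoudigaafn.
Rule 3 (nasal place assimilation): /n/ precedes the labial consonant /p/, so it assimilates in place to [m]. /tagigunpoudigaafn/ → tagigumpoudigaafn.
Rule 4 (final cluster simplification): /n/ is the second consonant of a word-final cluster /fn/, so it deletes. /tagigumpoudigaafn/ → tagigumpoudigaaf.

tagigumpoudigaaf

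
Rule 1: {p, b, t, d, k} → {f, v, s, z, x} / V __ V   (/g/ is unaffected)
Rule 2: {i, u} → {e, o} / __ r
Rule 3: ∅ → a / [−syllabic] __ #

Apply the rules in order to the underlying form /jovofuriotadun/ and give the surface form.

Rule 1 (intervocalic spirantization): /t/ is a stop between vowels /o/ and /a/, so it spirantizes to the fricative [s]. /d/ is a stop between vowels /a/ and /u/, so it spirantizes to the fricative [z]. /jovofuriotadun/ → jovofuriosazun.
Rule 2 (pre-rhotic lowering): /u/ is a high vowel immediately before /r/, so it lowers to [o]. /jovofuriosazun/ → jovoforiosazun.
Rule 3 (final a-epenthesis): the form ends in the consonant /n/, so [a] is inserted word-finally. /jovoforiosazun/ → jovoforiosazuna.

jovoforiosazuna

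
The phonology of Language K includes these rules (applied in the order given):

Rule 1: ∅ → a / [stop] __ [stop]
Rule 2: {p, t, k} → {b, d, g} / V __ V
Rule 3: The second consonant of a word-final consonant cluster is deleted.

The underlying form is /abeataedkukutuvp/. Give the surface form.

abeadaedaguguduv

Rule 1 (stop-cluster a-epenthesis): /d/ and /k/ form a stop–stop cluster, so [a] is inserted between them. /abeataedkukutuvp/ → abeataedakukutuvp.
Rule 2 (intervocalic voicing): /t/ is a voiceless stop between vowels /a/ and /a/, so it voices to [d]. /k/ is a voiceless stop between vowels /a/ and /u/, so it voices to [g]. /k/ is a voiceless stop between vowels /u/ and /u/, so it voices to [g]. /t/ is a voiceless stop between vowels /u/ and /u/, so it voices to [d]. /abeataedakukutuvp/ → abeadaedaguguduvp.
Rule 3 (final cluster simplification): /p/ is the second consonant of a word-final cluster /vp/, so it deletes. /abeadaedaguguduvp/ → abeadaedaguguduv.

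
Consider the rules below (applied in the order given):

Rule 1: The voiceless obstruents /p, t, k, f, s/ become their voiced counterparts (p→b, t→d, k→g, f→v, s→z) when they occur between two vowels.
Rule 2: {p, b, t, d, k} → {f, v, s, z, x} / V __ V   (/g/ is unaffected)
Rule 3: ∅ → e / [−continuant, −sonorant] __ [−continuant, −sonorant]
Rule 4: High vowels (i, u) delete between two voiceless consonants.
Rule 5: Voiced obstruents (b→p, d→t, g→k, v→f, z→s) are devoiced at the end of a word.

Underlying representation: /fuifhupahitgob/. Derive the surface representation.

Rule 1 (intervocalic voicing): /p/ is a voiceless obstruent between vowels /u/ and /a/, so it voices to [b]. /fuifhupahitgob/ → fuifhubahitgob.
Rule 2 (intervocalic spirantization): /b/ is a stop between vowels /u/ and /a/, so it spirantizes to the fricative [v]. /fuifhubahitgob/ → fuifhuvahitgob.
Rule 3 (stop-cluster e-epenthesis): /t/ and /g/ form a stop–stop cluster, so [e] is inserted between them. /fuifhuvahitgob/ → fuifhuvahitegob.
Rule 4 (high vowel syncope): /i/ is a high vowel flanked by voiceless consonants /h/ and /t/, so it deletes. /fuifhuvahitegob/ → fuifhuvahtegob.
Rule 5 (final devoicing): /b/ is a voiced obstruent in word-final position, so it devoices to [p]. /fuifhuvahtegob/ → fuifhuvahtegop.

fuifhuvahtegop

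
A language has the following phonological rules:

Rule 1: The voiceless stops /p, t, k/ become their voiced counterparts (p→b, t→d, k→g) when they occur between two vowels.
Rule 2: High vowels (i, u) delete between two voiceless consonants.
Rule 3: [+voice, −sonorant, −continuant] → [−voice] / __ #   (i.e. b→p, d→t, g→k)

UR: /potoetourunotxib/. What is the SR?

podoedourunotxip

Rule 1 (intervocalic voicing): /t/ is a voiceless stop between vowels /o/ and /o/, so it voices to [d]. /t/ is a voiceless stop between vowels /e/ and /o/, so it voices to [d]. /potoetourunotxib/ → podoedourunotxib.
Rule 2 (high vowel syncope): no segment meets the environment; /podoedourunotxib/ is unchanged.
Rule 3 (final devoicing): /b/ is a voiced stop in word-final position, so it devoices to [p]. /podoedourunotxib/ → podoedourunotxip.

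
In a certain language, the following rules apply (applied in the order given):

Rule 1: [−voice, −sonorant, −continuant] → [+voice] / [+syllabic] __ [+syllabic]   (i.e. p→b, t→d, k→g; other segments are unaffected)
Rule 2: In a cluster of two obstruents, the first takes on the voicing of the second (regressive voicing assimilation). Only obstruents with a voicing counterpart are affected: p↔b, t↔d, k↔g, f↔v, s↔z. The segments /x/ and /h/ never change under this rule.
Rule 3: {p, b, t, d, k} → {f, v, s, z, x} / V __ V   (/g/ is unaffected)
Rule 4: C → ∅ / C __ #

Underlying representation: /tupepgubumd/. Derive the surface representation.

Rule 1 (intervocalic voicing): /p/ is a voiceless stop between vowels /u/ and /e/, so it voices to [b]. /tupepgubumd/ → tubepgubumd.
Rule 2 (regressive voicing assimilation): /p/ precedes the voiced obstruent /g/, so it voices to [b] by assimilation. /tubepgubumd/ → tubebgubumd.
Rule 3 (intervocalic spirantization): /b/ is a stop between vowels /u/ and /e/, so it spirantizes to the fricative [v]. /b/ is a stop between vowels /u/ and /u/, so it spirantizes to the fricative [v]. /tubebgubumd/ → tuvebguvumd.
Rule 4 (final cluster simplification): /d/ is the second consonant of a word-final cluster /md/, so it deletes. /tuvebguvumd/ → tuvebguvum.

tuvebguvum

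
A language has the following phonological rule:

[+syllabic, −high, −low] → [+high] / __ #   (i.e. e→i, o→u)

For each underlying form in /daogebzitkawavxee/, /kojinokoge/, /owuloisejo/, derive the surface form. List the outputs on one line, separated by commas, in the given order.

daogebzitkawavxei, kojinokogi, owuloiseju

/daogebzitkawavxee/: /e/ is a mid vowel in word-final position, so it raises to [i]. → [daogebzitkawavxei].
/kojinokoge/: /e/ is a mid vowel in word-final position, so it raises to [i]. → [kojinokogi].
/owuloisejo/: /o/ is a mid vowel in word-final position, so it raises to [u]. → [owuloiseju].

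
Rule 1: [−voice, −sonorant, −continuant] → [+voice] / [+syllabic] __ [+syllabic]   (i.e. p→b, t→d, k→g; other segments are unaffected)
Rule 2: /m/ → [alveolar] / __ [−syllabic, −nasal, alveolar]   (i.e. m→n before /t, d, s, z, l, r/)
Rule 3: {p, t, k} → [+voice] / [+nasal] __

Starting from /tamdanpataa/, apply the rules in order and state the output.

Rule 1 (intervocalic voicing): /t/ is a voiceless stop between vowels /a/ and /a/, so it voices to [d]. /tamdanpataa/ → tamdanpadaa.
Rule 2 (nasal place assimilation): /m/ precedes the alveolar consonant /d/, so it assimilates in place to [n]. /tamdanpadaa/ → tandanpadaa.
Rule 3 (post-nasal voicing): /p/ is a voiceless stop immediately after the nasal /n/, so it voices to [b]. /tandanpadaa/ → tandanbadaa.

tandanbadaa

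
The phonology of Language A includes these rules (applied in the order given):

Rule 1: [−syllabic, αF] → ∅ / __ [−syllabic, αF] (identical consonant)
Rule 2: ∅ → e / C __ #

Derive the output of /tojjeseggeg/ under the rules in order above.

Rule 1 (degemination): /jj/ is a geminate; the first /j/ deletes. /gg/ is a geminate; the first /g/ deletes. /tojjeseggeg/ → tojesegeg.
Rule 2 (final e-epenthesis): the form ends in the consonant /g/, so [e] is inserted word-finally. /tojesegeg/ → tojesegege.

tojesegege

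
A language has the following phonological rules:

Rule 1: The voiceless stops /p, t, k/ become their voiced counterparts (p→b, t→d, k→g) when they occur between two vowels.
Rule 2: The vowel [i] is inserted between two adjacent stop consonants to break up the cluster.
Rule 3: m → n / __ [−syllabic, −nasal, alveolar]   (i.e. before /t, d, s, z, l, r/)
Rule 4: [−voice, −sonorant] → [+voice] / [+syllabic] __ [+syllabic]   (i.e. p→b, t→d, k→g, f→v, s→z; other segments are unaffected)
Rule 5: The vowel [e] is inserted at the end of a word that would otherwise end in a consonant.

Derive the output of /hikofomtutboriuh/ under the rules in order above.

higovontudiboriuhe

Rule 1 (intervocalic voicing): /k/ is a voiceless stop between vowels /i/ and /o/, so it voices to [g]. /hikofomtutboriuh/ → higofomtutboriuh.
Rule 2 (stop-cluster i-epenthesis): /t/ and /b/ form a stop–stop cluster, so [i] is inserted between them. /higofomtutboriuh/ → higofomtutiboriuh.
Rule 3 (nasal place assimilation): /m/ precedes the alveolar consonant /t/, so it assimilates in place to [n]. /higofomtutiboriuh/ → higofontutiboriuh.
Rule 4 (intervocalic voicing): /f/ is a voiceless obstruent between vowels /o/ and /o/, so it voices to [v]. /t/ is a voiceless obstruent between vowels /u/ and /i/, so it voices to [d]. /higofontutiboriuh/ → higovontudiboriuh.
Rule 5 (final e-epenthesis): the form ends in the consonant /h/, so [e] is inserted word-finally. /higovontudiboriuh/ → higovontudiboriuhe.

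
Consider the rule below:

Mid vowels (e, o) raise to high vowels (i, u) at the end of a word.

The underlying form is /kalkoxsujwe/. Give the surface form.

kalkoxsujwi

/e/ is a mid vowel in word-final position, so it raises to [i].
The other instance of /o/ does not occur in the required environment and remains unchanged.
Surface form: [kalkoxsujwi].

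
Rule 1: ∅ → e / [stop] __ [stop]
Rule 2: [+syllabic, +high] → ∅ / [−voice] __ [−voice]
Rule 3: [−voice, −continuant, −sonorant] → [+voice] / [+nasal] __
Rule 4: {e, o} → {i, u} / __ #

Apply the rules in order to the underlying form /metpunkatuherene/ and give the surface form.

metepungathereni

Rule 1 (stop-cluster e-epenthesis): /t/ and /p/ form a stop–stop cluster, so [e] is inserted between them. /metpunkatuherene/ → metepunkatuherene.
Rule 2 (high vowel syncope): /u/ is a high vowel flanked by voiceless consonants /t/ and /h/, so it deletes. /metepunkatuherene/ → metepunkatherene.
Rule 3 (post-nasal voicing): /k/ is a voiceless stop immediately after the nasal /n/, so it voices to [g]. /metepunkatherene/ → metepungatherene.
Rule 4 (final vowel raising): /e/ is a mid vowel in word-final position, so it raises to [i]. /metepungatherene/ → metepungathereni.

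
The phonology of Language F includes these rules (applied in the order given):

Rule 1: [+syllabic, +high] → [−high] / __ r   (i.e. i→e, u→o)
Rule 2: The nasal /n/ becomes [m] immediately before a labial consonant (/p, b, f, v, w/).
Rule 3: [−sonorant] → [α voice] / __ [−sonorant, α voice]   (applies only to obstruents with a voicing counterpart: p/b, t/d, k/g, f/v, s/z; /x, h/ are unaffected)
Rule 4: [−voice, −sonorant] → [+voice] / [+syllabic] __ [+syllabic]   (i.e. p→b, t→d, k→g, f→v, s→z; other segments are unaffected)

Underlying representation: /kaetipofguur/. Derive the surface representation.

Rule 1 (pre-rhotic lowering): /u/ is a high vowel immediately before /r/, so it lowers to [o]. /kaetipofguur/ → kaetipofguor.
Rule 2 (nasal place assimilation): no segment meets the environment; /kaetipofguor/ is unchanged.
Rule 3 (regressive voicing assimilation): /f/ precedes the voiced obstruent /g/, so it voices to [v] by assimilation. /kaetipofguor/ → kaetipovguor.
Rule 4 (intervocalic voicing): /t/ is a voiceless obstruent between vowels /e/ and /i/, so it voices to [d]. /p/ is a voiceless obstruent between vowels /i/ and /o/, so it voices to [b]. /kaetipovguor/ → kaedibovguor.

kaedibovguor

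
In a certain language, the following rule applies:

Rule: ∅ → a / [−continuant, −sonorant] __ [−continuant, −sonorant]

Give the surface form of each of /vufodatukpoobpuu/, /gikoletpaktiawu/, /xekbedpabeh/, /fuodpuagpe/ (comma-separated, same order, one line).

vufodatukapoobapuu, gikoletapakatiawu, xekabedapabeh, fuodapuagape

/vufodatukpoobpuu/: /k/ and /p/ form a stop–stop cluster, so [a] is inserted between them. /b/ and /p/ form a stop–stop cluster, so [a] is inserted between them. → [vufodatukapoobapuu].
/gikoletpaktiawu/: /t/ and /p/ form a stop–stop cluster, so [a] is inserted between them. /k/ and /t/ form a stop–stop cluster, so [a] is inserted between them. → [gikoletapakatiawu].
/xekbedpabeh/: /k/ and /b/ form a stop–stop cluster, so [a] is inserted between them. /d/ and /p/ form a stop–stop cluster, so [a] is inserted between them. → [xekabedapabeh].
/fuodpuagpe/: /d/ and /p/ form a stop–stop cluster, so [a] is inserted between them. /g/ and /p/ form a stop–stop cluster, so [a] is inserted between them. → [fuodapuagape].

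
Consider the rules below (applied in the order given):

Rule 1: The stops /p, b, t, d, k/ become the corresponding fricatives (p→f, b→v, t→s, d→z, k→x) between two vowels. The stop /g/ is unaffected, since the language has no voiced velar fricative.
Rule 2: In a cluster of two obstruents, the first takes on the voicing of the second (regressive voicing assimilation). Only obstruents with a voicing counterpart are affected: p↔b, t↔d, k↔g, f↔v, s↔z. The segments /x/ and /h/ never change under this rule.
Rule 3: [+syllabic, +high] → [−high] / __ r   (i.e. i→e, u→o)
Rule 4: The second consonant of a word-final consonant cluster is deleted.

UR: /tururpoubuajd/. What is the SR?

tororpouvuaj

Rule 1 (intervocalic spirantization): /b/ is a stop between vowels /u/ and /u/, so it spirantizes to the fricative [v]. /tururpoubuajd/ → tururpouvuajd.
Rule 2 (regressive voicing assimilation): no segment meets the environment; /tururpouvuajd/ is unchanged.
Rule 3 (pre-rhotic lowering): /u/ is a high vowel immediately before /r/, so it lowers to [o]. /u/ is a high vowel immediately before /r/, so it lowers to [o]. /tururpouvuajd/ → tororpouvuajd.
Rule 4 (final cluster simplification): /d/ is the second consonant of a word-final cluster /jd/, so it deletes. /tororpouvuajd/ → tororpouvuaj.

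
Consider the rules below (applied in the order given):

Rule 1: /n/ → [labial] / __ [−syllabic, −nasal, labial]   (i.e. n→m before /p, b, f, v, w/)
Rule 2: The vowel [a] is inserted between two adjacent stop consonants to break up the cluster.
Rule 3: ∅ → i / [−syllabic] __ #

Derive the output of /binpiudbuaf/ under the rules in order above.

bimpiudabuafi

Rule 1 (nasal place assimilation): /n/ precedes the labial consonant /p/, so it assimilates in place to [m]. /binpiudbuaf/ → bimpiudbuaf.
Rule 2 (stop-cluster a-epenthesis): /d/ and /b/ form a stop–stop cluster, so [a] is inserted between them. /bimpiudbuaf/ → bimpiudabuaf.
Rule 3 (final i-epenthesis): the form ends in the consonant /f/, so [i] is inserted word-finally. /bimpiudabuaf/ → bimpiudabuafi.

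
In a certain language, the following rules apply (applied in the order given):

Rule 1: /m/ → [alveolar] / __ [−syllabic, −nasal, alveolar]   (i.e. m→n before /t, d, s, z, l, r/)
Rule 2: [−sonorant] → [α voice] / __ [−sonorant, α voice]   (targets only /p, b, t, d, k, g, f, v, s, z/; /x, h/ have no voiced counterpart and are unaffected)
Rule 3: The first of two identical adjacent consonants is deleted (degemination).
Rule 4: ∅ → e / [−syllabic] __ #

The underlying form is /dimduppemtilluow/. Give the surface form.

dindupentiluowe

Rule 1 (nasal place assimilation): /m/ precedes the alveolar consonant /d/, so it assimilates in place to [n]. /m/ precedes the alveolar consonant /t/, so it assimilates in place to [n]. /dimduppemtilluow/ → dinduppentilluow.
Rule 2 (regressive voicing assimilation): no segment meets the environment; /dinduppentilluow/ is unchanged.
Rule 3 (degemination): /pp/ is a geminate; the first /p/ deletes. /ll/ is a geminate; the first /l/ deletes. /dinduppentilluow/ → dindupentiluow.
Rule 4 (final e-epenthesis): the form ends in the consonant /w/, so [e] is inserted word-finally. /dindupentiluow/ → dindupentiluowe.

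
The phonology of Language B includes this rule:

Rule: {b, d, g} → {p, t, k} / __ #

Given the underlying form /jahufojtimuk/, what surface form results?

No segment of /jahufojtimuk/ meets the structural description of the rule, so the form surfaces unchanged.

jahufojtimuk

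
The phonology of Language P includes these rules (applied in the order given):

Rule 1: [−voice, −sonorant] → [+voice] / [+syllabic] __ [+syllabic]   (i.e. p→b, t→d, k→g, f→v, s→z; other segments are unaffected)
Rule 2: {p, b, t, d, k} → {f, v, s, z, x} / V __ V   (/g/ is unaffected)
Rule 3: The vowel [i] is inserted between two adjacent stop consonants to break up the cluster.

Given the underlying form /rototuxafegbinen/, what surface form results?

Rule 1 (intervocalic voicing): /t/ is a voiceless obstruent between vowels /o/ and /o/, so it voices to [d]. /t/ is a voiceless obstruent between vowels /o/ and /u/, so it voices to [d]. /f/ is a voiceless obstruent between vowels /a/ and /e/, so it voices to [v]. /rototuxafegbinen/ → rododuxavegbinen.
Rule 2 (intervocalic spirantization): /d/ is a stop between vowels /o/ and /o/, so it spirantizes to the fricative [z]. /d/ is a stop between vowels /o/ and /u/, so it spirantizes to the fricative [z]. /rododuxavegbinen/ → rozozuxavegbinen.
Rule 3 (stop-cluster i-epenthesis): /g/ and /b/ form a stop–stop cluster, so [i] is inserted between them. /rozozuxavegbinen/ → rozozuxavegibinen.

rozozuxavegibinen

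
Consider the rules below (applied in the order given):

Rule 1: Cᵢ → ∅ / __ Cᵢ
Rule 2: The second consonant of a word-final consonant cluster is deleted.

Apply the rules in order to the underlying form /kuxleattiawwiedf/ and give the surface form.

kuxleatiawied

Rule 1 (degemination): /tt/ is a geminate; the first /t/ deletes. /ww/ is a geminate; the first /w/ deletes. /kuxleattiawwiedf/ → kuxleatiawiedf.
Rule 2 (final cluster simplification): /f/ is the second consonant of a word-final cluster /df/, so it deletes. /kuxleatiawiedf/ → kuxleatiawied.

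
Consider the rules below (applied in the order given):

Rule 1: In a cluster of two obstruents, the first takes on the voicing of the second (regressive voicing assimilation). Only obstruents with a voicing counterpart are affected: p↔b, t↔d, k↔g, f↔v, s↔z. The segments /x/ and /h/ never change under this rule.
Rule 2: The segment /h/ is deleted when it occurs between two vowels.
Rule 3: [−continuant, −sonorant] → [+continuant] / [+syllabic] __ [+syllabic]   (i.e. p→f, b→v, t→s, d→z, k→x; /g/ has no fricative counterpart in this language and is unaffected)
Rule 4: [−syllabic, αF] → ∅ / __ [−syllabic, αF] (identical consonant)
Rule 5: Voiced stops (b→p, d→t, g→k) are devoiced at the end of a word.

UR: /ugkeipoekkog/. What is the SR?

ukeifoekok

Rule 1 (regressive voicing assimilation): /g/ precedes the voiceless obstruent /k/, so it devoices to [k] by assimilation. /ugkeipoekkog/ → ukkeipoekkog.
Rule 2 (intervocalic h-deletion): no segment meets the environment; /ukkeipoekkog/ is unchanged.
Rule 3 (intervocalic spirantization): /p/ is a stop between vowels /i/ and /o/, so it spirantizes to the fricative [f]. /ukkeipoekkog/ → ukkeifoekkog.
Rule 4 (degemination): /kk/ is a geminate; the first /k/ deletes. /kk/ is a geminate; the first /k/ deletes. /ukkeifoekkog/ → ukeifoekog.
Rule 5 (final devoicing): /g/ is a voiced stop in word-final position, so it devoices to [k]. /ukeifoekog/ → ukeifoekok.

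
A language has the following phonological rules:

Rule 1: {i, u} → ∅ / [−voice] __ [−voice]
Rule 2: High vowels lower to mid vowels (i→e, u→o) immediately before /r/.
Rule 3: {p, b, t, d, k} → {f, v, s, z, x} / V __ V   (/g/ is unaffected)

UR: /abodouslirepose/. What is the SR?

Rule 1 (high vowel syncope): no segment meets the environment; /abodouslirepose/ is unchanged.
Rule 2 (pre-rhotic lowering): /i/ is a high vowel immediately before /r/, so it lowers to [e]. /abodouslirepose/ → abodouslerepose.
Rule 3 (intervocalic spirantization): /b/ is a stop between vowels /a/ and /o/, so it spirantizes to the fricative [v]. /d/ is a stop between vowels /o/ and /o/, so it spirantizes to the fricative [z]. /p/ is a stop between vowels /e/ and /o/, so it spirantizes to the fricative [f]. /abodouslerepose/ → avozouslerefose.

avozouslerefose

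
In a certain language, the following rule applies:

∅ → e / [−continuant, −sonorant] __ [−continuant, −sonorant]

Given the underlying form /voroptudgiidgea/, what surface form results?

voropetudegiidegea

/p/ and /t/ form a stop–stop cluster, so [e] is inserted between them.
/d/ and /g/ form a stop–stop cluster, so [e] is inserted between them.
/d/ and /g/ form a stop–stop cluster, so [e] is inserted between them.
Surface form: [voropetudegiidegea].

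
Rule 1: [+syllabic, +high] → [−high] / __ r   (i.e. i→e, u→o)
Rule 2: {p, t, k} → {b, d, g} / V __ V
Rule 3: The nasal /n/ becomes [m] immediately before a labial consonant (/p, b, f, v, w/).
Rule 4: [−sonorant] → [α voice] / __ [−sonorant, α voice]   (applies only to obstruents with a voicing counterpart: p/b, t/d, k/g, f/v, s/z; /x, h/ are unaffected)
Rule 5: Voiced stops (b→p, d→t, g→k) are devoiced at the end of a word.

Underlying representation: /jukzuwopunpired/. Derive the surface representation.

jugzuwobumperet

Rule 1 (pre-rhotic lowering): /i/ is a high vowel immediately before /r/, so it lowers to [e]. /jukzuwopunpired/ → jukzuwopunpered.
Rule 2 (intervocalic voicing): /p/ is a voiceless stop between vowels /o/ and /u/, so it voices to [b]. /jukzuwopunpered/ → jukzuwobunpered.
Rule 3 (nasal place assimilation): /n/ precedes the labial consonant /p/, so it assimilates in place to [m]. /jukzuwobunpered/ → jukzuwobumpered.
Rule 4 (regressive voicing assimilation): /k/ precedes the voiced obstruent /z/, so it voices to [g] by assimilation. /jukzuwobumpered/ → jugzuwobumpered.
Rule 5 (final devoicing): /d/ is a voiced stop in word-final position, so it devoices to [t]. /jugzuwobumpered/ → jugzuwobumperet.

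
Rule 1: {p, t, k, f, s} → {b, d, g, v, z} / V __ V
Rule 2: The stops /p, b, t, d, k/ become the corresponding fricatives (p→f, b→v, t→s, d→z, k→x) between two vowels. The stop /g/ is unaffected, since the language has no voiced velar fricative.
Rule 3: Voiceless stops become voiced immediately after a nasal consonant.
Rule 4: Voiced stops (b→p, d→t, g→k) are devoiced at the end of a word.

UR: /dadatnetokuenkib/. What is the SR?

dazatnezoguengip

Rule 1 (intervocalic voicing): /t/ is a voiceless obstruent between vowels /e/ and /o/, so it voices to [d]. /k/ is a voiceless obstruent between vowels /o/ and /u/, so it voices to [g]. /dadatnetokuenkib/ → dadatnedoguenkib.
Rule 2 (intervocalic spirantization): /d/ is a stop between vowels /a/ and /a/, so it spirantizes to the fricative [z]. /d/ is a stop between vowels /e/ and /o/, so it spirantizes to the fricative [z]. /dadatnedoguenkib/ → dazatnezoguenkib.
Rule 3 (post-nasal voicing): /k/ is a voiceless stop immediately after the nasal /n/, so it voices to [g]. /dazatnezoguenkib/ → dazatnezoguengib.
Rule 4 (final devoicing): /b/ is a voiced stop in word-final position, so it devoices to [p]. /dazatnezoguengib/ → dazatnezoguengip.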